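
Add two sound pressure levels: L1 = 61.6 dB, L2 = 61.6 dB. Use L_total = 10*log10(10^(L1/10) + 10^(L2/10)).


10^(61.6/10) = 1.44544e+06
10^(61.6/10) = 1.44544e+06
Sum = 1.44544e+06 + 1.44544e+06 = 2.89088e+06
L_total = 10*log10(2.89088e+06) = 64.61 dB


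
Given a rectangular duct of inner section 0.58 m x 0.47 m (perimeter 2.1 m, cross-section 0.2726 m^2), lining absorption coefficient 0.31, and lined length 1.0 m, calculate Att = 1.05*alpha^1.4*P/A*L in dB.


alpha^1.4 = 0.31^1.4 = 0.194047
Attenuation rate = 1.05 * alpha^1.4 * P / A
= 1.05 * 0.194047 * 2.1 / 0.2726 = 1.5696 dB/m
Total Att = 1.5696 * 1.0 = 1.5696 dB


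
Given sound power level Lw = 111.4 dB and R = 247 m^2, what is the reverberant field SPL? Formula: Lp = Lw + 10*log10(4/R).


4/R = 4/247 = 0.0161943
Lp = 111.4 + 10*log10(0.0161943) = 93.494 dB


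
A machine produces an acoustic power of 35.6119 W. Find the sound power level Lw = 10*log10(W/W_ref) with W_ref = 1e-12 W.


W / W_ref = 35.6119 / 1e-12 = 3.56119e+13
Lw = 10 * log10(3.56119e+13) = 135.52 dB


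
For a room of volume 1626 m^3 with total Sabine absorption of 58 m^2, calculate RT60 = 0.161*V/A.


RT60 = 0.161 * 1626 / 58 = 4.5136 s


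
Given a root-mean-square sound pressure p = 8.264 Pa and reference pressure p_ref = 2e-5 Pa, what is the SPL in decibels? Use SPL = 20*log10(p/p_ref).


p / p_ref = 8.264 / 2e-5 = 413200
SPL = 20 * log10(413200) = 112.32 dB


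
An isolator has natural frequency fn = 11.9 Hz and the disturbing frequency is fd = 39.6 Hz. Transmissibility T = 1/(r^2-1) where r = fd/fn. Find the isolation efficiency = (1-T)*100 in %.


r = 39.6 / 11.9 = 3.32773
r^2 - 1 = 3.32773^2 - 1 = 10.0738
T = 1/10.0738 = 0.0992674
Efficiency = (1 - 0.0992674)*100 = 90.073 %


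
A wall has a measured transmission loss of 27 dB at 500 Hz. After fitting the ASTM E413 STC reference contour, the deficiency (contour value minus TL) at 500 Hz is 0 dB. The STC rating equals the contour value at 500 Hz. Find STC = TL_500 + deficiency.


By ASTM E413, STC = value of the fitted reference contour at 500 Hz.
Contour value at 500 Hz = TL_500 + deficiency = 27 + 0 = 27
STC = 27


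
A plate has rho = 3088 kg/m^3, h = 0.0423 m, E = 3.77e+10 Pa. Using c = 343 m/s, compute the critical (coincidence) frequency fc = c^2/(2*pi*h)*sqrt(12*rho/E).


12*rho/E = 12*3088/3.77e+10 = 9.82918e-07
sqrt(12*rho/E) = sqrt(9.82918e-07) = 0.000991422
c^2/(2*pi*h) = 343^2/(2*pi*0.0423) = 442658
fc = 442658 * 0.000991422 = 438.86 Hz


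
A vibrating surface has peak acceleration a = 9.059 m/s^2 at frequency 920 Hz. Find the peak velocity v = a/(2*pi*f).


omega = 2*pi*f = 2*pi*920 = 5780.53 rad/s
v = a / omega = 9.059 / 5780.53 = 0.0015672 m/s


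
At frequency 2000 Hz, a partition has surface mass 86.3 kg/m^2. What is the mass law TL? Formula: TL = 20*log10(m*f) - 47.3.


m * f = 86.3 * 2000 = 172600
20*log10(172600) = 104.741 dB
TL = 104.741 - 47.3 = 57.441 dB


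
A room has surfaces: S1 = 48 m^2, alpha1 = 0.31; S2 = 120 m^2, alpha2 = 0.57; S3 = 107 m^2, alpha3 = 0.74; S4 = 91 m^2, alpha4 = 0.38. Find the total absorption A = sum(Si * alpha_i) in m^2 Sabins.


48 * 0.31 = 14.88
120 * 0.57 = 68.4
107 * 0.74 = 79.18
91 * 0.38 = 34.58
A_total = 14.88 + 68.4 + 79.18 + 34.58 = 197.04 m^2


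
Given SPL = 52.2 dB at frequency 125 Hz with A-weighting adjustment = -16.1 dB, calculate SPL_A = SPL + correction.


A-weighting table: 125 Hz -> -16.1 dB correction
SPL_A = SPL + correction = 52.2 + (-16.1) = 36.1 dBA


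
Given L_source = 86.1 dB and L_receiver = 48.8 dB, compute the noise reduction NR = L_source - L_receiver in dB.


NR = L_source - L_receiver (difference between source and receiving room levels)
NR = 86.1 - 48.8 = 37.3 dB


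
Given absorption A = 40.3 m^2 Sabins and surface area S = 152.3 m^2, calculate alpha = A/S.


Absorption coefficient = absorbed power / incident power
alpha = A / S = 40.3 / 152.3 = 0.26461


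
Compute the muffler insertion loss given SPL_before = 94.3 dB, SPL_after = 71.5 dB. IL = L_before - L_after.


Insertion loss = SPL without muffler - SPL with muffler
IL = 94.3 - 71.5 = 22.8 dB


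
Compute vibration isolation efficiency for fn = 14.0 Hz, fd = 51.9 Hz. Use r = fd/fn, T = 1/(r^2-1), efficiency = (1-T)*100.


r = 51.9 / 14.0 = 3.70714
r^2 - 1 = 3.70714^2 - 1 = 12.7429
T = 1/12.7429 = 0.0784751
Efficiency = (1 - 0.0784751)*100 = 92.152 %


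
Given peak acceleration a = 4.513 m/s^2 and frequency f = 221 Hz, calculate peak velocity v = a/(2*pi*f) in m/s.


omega = 2*pi*f = 2*pi*221 = 1388.58 rad/s
v = a / omega = 4.513 / 1388.58 = 0.0032501 m/s


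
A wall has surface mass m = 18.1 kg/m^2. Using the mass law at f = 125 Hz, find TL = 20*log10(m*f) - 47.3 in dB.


m * f = 18.1 * 125 = 2262.5
20*log10(2262.5) = 67.0918 dB
TL = 67.0918 - 47.3 = 19.792 dB


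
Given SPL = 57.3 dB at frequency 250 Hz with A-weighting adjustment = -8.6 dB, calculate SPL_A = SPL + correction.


A-weighting table: 250 Hz -> -8.6 dB correction
SPL_A = SPL + correction = 57.3 + (-8.6) = 48.7 dBA


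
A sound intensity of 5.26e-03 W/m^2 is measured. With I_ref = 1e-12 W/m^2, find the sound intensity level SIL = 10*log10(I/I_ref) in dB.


I / I_ref = 5.26e-03 / 1e-12 = 5.26e+09
SIL = 10 * log10(5.26e+09) = 97.21 dB


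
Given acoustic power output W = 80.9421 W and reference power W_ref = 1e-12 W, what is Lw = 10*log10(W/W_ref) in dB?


W / W_ref = 80.9421 / 1e-12 = 8.09421e+13
Lw = 10 * log10(8.09421e+13) = 139.08 dB


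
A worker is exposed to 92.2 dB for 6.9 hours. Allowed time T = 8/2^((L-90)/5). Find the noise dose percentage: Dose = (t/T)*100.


T_allowed = 8 / 2^((92.2 - 90)/5) = 5.89708 hr
Dose = 6.9 / 5.89708 * 100 = 117.01 %


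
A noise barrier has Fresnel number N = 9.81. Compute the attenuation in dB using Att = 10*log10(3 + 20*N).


3 + 20*N = 3 + 20*9.81 = 199.2
Att = 10*log10(199.2) = 22.993 dB


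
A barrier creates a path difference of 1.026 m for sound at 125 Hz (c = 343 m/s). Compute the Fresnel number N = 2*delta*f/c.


N = 2*delta*f/c = 2*delta/lambda, where lambda = c/f
lambda = 343 / 125 = 2.744 m
N = 2 * 1.026 / 2.744 = 0.74781


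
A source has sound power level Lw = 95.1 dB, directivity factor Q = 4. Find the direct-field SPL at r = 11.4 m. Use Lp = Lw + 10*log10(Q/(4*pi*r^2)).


4*pi*r^2 = 4*pi*11.4^2 = 1633.13 m^2
Q / (4*pi*r^2) = 4 / 1633.13 = 0.00244928
Lp = 95.1 + 10*log10(0.00244928) = 68.99 dB


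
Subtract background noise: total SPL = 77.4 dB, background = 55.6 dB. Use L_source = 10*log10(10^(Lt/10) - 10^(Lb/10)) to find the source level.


10^(77.4/10) = 5.49541e+07
10^(55.6/10) = 363078
Difference = 5.49541e+07 - 363078 = 5.4591e+07
L_source = 10*log10(5.4591e+07) = 77.371 dB


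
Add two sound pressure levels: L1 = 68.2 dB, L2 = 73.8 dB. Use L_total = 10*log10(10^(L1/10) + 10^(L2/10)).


10^(68.2/10) = 6.60693e+06
10^(73.8/10) = 2.39883e+07
Sum = 6.60693e+06 + 2.39883e+07 = 3.05952e+07
L_total = 10*log10(3.05952e+07) = 74.857 dB


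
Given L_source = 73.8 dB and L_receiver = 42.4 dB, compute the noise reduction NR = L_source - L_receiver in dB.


NR = L_source - L_receiver (difference between source and receiving room levels)
NR = 73.8 - 42.4 = 31.4 dB


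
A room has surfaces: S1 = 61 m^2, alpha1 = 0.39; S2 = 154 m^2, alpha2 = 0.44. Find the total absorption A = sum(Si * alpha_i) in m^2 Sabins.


61 * 0.39 = 23.79
154 * 0.44 = 67.76
A_total = 23.79 + 67.76 = 91.55 m^2


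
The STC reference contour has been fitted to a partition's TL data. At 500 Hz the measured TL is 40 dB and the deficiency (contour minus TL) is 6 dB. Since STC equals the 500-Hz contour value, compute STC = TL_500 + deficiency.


By ASTM E413, STC = value of the fitted reference contour at 500 Hz.
Contour value at 500 Hz = TL_500 + deficiency = 40 + 6 = 46
STC = 46


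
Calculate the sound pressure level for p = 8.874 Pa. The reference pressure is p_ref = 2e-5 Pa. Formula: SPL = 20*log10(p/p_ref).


p / p_ref = 8.874 / 2e-5 = 443700
SPL = 20 * log10(443700) = 112.94 dB


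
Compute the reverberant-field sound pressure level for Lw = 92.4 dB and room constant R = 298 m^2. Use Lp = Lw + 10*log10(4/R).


4/R = 4/298 = 0.0134228
Lp = 92.4 + 10*log10(0.0134228) = 73.678 dB


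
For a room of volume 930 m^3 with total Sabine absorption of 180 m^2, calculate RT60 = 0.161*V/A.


RT60 = 0.161 * 930 / 180 = 0.83183 s


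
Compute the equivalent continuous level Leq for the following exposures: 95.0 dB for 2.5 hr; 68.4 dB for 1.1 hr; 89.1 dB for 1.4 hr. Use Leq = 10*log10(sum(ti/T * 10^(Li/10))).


T_total = 2.5 + 1.1 + 1.4 = 5.0 hr
(2.5/5.0) * 10^(95.0/10) = 1.58114e+09
(1.1/5.0) * 10^(68.4/10) = 1.52203e+06
(1.4/5.0) * 10^(89.1/10) = 2.27593e+08
Sum = 1.58114e+09 + 1.52203e+06 + 2.27593e+08 = 1.81026e+09
Leq = 10*log10(1.81026e+09) = 92.577 dB


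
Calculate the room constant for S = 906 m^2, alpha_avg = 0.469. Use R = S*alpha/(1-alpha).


R = 906 * 0.469 / (1 - 0.469) = 800.21 m^2


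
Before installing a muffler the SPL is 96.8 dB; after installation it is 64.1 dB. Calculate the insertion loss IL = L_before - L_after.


Insertion loss = SPL without muffler - SPL with muffler
IL = 96.8 - 64.1 = 32.7 dB


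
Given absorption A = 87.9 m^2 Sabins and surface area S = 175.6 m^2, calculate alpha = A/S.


Absorption coefficient = absorbed power / incident power
alpha = A / S = 87.9 / 175.6 = 0.50057


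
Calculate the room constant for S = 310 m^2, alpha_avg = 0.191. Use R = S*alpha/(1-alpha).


R = 310 * 0.191 / (1 - 0.191) = 73.189 m^2


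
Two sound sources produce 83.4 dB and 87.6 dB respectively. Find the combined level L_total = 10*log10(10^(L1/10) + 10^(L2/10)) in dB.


10^(83.4/10) = 2.18776e+08
10^(87.6/10) = 5.7544e+08
Sum = 2.18776e+08 + 5.7544e+08 = 7.94216e+08
L_total = 10*log10(7.94216e+08) = 88.999 dB


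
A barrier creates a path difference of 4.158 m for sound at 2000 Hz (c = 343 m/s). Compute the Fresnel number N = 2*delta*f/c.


N = 2*delta*f/c = 2*delta/lambda, where lambda = c/f
lambda = 343 / 2000 = 0.1715 m
N = 2 * 4.158 / 0.1715 = 48.49


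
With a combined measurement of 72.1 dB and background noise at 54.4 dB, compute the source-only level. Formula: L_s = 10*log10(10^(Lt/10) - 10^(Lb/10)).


10^(72.1/10) = 1.62181e+07
10^(54.4/10) = 275423
Difference = 1.62181e+07 - 275423 = 1.59427e+07
L_source = 10*log10(1.59427e+07) = 72.026 dB


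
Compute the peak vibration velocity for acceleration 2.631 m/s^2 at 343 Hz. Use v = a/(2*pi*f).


omega = 2*pi*f = 2*pi*343 = 2155.13 rad/s
v = a / omega = 2.631 / 2155.13 = 0.0012208 m/s


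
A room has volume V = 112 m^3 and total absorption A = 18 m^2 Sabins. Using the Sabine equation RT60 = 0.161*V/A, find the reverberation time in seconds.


RT60 = 0.161 * 112 / 18 = 1.0018 s


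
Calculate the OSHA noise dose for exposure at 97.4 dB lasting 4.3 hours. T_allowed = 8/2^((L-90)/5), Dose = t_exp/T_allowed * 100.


T_allowed = 8 / 2^((97.4 - 90)/5) = 2.86791 hr
Dose = 4.3 / 2.86791 * 100 = 149.93 %


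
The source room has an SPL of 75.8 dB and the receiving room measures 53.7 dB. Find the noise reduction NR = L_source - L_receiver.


NR = L_source - L_receiver (difference between source and receiving room levels)
NR = 75.8 - 53.7 = 22.1 dB


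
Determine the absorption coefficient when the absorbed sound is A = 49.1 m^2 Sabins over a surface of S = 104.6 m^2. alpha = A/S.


Absorption coefficient = absorbed power / incident power
alpha = A / S = 49.1 / 104.6 = 0.46941


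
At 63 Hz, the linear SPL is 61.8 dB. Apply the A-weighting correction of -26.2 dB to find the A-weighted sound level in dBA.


A-weighting table: 63 Hz -> -26.2 dB correction
SPL_A = SPL + correction = 61.8 + (-26.2) = 35.6 dBA


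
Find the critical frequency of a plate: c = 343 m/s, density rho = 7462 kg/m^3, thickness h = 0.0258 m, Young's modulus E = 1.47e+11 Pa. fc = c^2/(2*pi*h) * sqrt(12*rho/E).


12*rho/E = 12*7462/1.47e+11 = 6.09143e-07
sqrt(12*rho/E) = sqrt(6.09143e-07) = 0.000780476
c^2/(2*pi*h) = 343^2/(2*pi*0.0258) = 725753
fc = 725753 * 0.000780476 = 566.43 Hz


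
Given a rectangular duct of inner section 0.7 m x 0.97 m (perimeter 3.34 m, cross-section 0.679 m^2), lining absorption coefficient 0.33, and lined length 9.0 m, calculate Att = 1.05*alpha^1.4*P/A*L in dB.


alpha^1.4 = 0.33^1.4 = 0.211797
Attenuation rate = 1.05 * alpha^1.4 * P / A
= 1.05 * 0.211797 * 3.34 / 0.679 = 1.09392 dB/m
Total Att = 1.09392 * 9.0 = 9.8453 dB


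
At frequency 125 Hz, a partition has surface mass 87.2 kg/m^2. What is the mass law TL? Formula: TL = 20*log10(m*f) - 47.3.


m * f = 87.2 * 125 = 10900
20*log10(10900) = 80.7485 dB
TL = 80.7485 - 47.3 = 33.449 dB


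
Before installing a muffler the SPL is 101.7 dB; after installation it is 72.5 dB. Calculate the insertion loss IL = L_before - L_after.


Insertion loss = SPL without muffler - SPL with muffler
IL = 101.7 - 72.5 = 29.2 dB


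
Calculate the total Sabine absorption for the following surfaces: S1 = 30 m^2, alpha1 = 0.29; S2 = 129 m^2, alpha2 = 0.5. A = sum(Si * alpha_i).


30 * 0.29 = 8.7
129 * 0.5 = 64.5
A_total = 8.7 + 64.5 = 73.2 m^2


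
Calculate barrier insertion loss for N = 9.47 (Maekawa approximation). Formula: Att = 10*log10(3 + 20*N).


3 + 20*N = 3 + 20*9.47 = 192.4
Att = 10*log10(192.4) = 22.842 dB


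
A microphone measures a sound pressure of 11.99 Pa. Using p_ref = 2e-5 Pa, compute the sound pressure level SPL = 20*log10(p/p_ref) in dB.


p / p_ref = 11.99 / 2e-5 = 599500
SPL = 20 * log10(599500) = 115.56 dB


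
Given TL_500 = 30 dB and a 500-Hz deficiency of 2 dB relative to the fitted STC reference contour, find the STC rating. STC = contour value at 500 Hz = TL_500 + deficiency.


By ASTM E413, STC = value of the fitted reference contour at 500 Hz.
Contour value at 500 Hz = TL_500 + deficiency = 30 + 2 = 32
STC = 32


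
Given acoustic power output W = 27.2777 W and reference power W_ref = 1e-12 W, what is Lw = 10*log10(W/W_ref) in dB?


W / W_ref = 27.2777 / 1e-12 = 2.72777e+13
Lw = 10 * log10(2.72777e+13) = 134.36 dB


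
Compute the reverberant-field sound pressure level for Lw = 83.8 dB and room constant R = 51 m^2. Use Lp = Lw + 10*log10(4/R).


4/R = 4/51 = 0.0784314
Lp = 83.8 + 10*log10(0.0784314) = 72.745 dB


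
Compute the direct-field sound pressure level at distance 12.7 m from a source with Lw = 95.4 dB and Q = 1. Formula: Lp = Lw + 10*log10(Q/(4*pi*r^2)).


4*pi*r^2 = 4*pi*12.7^2 = 2026.83 m^2
Q / (4*pi*r^2) = 1 / 2026.83 = 0.000493381
Lp = 95.4 + 10*log10(0.000493381) = 62.332 dB


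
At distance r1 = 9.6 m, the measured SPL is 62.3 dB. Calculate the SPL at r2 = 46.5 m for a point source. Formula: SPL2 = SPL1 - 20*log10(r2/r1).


r2/r1 = 46.5/9.6 = 4.84375
Correction = 20*log10(4.84375) = 13.7036 dB
SPL2 = 62.3 - 13.7036 = 48.596 dB


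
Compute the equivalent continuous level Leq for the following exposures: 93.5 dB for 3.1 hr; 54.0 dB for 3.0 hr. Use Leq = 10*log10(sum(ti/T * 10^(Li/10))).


T_total = 3.1 + 3.0 = 6.1 hr
(3.1/6.1) * 10^(93.5/10) = 1.13771e+09
(3.0/6.1) * 10^(54.0/10) = 123535
Sum = 1.13771e+09 + 123535 = 1.13783e+09
Leq = 10*log10(1.13783e+09) = 90.561 dB


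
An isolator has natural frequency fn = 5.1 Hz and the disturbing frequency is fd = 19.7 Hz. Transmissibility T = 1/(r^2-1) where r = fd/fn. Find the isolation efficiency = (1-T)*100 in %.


r = 19.7 / 5.1 = 3.86275
r^2 - 1 = 3.86275^2 - 1 = 13.9208
T = 1/13.9208 = 0.071835
Efficiency = (1 - 0.071835)*100 = 92.817 %


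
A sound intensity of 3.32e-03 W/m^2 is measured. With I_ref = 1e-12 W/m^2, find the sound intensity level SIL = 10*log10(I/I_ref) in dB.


I / I_ref = 3.32e-03 / 1e-12 = 3.32e+09
SIL = 10 * log10(3.32e+09) = 95.211 dB


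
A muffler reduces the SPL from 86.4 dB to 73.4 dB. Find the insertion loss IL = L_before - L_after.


Insertion loss = SPL without muffler - SPL with muffler
IL = 86.4 - 73.4 = 13 dB


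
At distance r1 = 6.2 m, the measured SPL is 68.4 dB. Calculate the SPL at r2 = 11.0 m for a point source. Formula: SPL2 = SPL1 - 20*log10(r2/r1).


r2/r1 = 11.0/6.2 = 1.77419
Correction = 20*log10(1.77419) = 4.98 dB
SPL2 = 68.4 - 4.98 = 63.42 dB


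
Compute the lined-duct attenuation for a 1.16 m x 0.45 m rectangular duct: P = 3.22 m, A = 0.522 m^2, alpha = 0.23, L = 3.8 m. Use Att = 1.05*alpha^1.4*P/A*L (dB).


alpha^1.4 = 0.23^1.4 = 0.127767
Attenuation rate = 1.05 * alpha^1.4 * P / A
= 1.05 * 0.127767 * 3.22 / 0.522 = 0.827548 dB/m
Total Att = 0.827548 * 3.8 = 3.1447 dB


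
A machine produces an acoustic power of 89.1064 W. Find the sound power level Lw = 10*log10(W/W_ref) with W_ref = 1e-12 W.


W / W_ref = 89.1064 / 1e-12 = 8.91064e+13
Lw = 10 * log10(8.91064e+13) = 139.5 dB


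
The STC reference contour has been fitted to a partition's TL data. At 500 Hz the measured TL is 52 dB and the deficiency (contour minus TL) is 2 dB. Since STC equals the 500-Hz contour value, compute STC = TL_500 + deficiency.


By ASTM E413, STC = value of the fitted reference contour at 500 Hz.
Contour value at 500 Hz = TL_500 + deficiency = 52 + 2 = 54
STC = 54


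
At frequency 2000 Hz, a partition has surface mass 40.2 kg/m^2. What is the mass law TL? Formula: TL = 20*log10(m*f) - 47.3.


m * f = 40.2 * 2000 = 80400
20*log10(80400) = 98.1051 dB
TL = 98.1051 - 47.3 = 50.805 dB


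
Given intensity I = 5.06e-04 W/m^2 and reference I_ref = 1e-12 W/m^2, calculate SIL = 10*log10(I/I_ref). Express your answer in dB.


I / I_ref = 5.06e-04 / 1e-12 = 5.06e+08
SIL = 10 * log10(5.06e+08) = 87.042 dB


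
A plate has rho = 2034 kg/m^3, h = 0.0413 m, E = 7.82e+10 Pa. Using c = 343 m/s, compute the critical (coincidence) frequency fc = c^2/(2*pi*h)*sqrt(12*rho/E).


12*rho/E = 12*2034/7.82e+10 = 3.12123e-07
sqrt(12*rho/E) = sqrt(3.12123e-07) = 0.00055868
c^2/(2*pi*h) = 343^2/(2*pi*0.0413) = 453376
fc = 453376 * 0.00055868 = 253.29 Hz


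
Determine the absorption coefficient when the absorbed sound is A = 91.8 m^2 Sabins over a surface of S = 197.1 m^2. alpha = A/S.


Absorption coefficient = absorbed power / incident power
alpha = A / S = 91.8 / 197.1 = 0.46575


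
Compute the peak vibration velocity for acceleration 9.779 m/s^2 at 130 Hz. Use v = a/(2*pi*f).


omega = 2*pi*f = 2*pi*130 = 816.814 rad/s
v = a / omega = 9.779 / 816.814 = 0.011972 m/s


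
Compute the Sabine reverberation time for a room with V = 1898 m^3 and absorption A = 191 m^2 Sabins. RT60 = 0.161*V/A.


RT60 = 0.161 * 1898 / 191 = 1.5999 s


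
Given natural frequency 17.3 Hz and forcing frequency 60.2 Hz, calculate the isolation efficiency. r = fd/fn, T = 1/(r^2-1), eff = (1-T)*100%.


r = 60.2 / 17.3 = 3.47977
r^2 - 1 = 3.47977^2 - 1 = 11.1088
T = 1/11.1088 = 0.0900187
Efficiency = (1 - 0.0900187)*100 = 90.998 %


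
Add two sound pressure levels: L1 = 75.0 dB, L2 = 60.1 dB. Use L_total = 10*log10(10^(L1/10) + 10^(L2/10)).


10^(75.0/10) = 3.16228e+07
10^(60.1/10) = 1.02329e+06
Sum = 3.16228e+07 + 1.02329e+06 = 3.26461e+07
L_total = 10*log10(3.26461e+07) = 75.138 dB


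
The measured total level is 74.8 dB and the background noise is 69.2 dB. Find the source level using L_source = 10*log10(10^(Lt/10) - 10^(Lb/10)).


10^(74.8/10) = 3.01995e+07
10^(69.2/10) = 8.31764e+06
Difference = 3.01995e+07 - 8.31764e+06 = 2.18819e+07
L_source = 10*log10(2.18819e+07) = 73.401 dB


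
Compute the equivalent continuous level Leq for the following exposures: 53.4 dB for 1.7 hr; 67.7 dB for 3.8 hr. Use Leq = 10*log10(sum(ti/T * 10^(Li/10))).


T_total = 1.7 + 3.8 = 5.5 hr
(1.7/5.5) * 10^(53.4/10) = 67621.7
(3.8/5.5) * 10^(67.7/10) = 4.06837e+06
Sum = 67621.7 + 4.06837e+06 = 4.13599e+06
Leq = 10*log10(4.13599e+06) = 66.166 dB


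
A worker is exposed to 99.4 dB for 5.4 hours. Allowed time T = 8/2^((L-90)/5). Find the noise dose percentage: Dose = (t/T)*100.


T_allowed = 8 / 2^((99.4 - 90)/5) = 2.17347 hr
Dose = 5.4 / 2.17347 * 100 = 248.45 %


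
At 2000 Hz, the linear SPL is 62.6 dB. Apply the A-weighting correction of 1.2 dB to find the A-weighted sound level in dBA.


A-weighting table: 2000 Hz -> 1.2 dB correction
SPL_A = SPL + correction = 62.6 + (1.2) = 63.8 dBA


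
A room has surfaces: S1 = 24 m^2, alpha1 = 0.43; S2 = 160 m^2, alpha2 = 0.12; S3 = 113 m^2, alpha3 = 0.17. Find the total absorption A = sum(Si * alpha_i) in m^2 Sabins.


24 * 0.43 = 10.32
160 * 0.12 = 19.2
113 * 0.17 = 19.21
A_total = 10.32 + 19.2 + 19.21 = 48.73 m^2


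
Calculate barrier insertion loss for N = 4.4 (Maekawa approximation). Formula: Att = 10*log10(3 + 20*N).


3 + 20*N = 3 + 20*4.4 = 91
Att = 10*log10(91) = 19.59 dB


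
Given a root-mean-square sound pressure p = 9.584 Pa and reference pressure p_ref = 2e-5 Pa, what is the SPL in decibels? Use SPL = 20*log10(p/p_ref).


p / p_ref = 9.584 / 2e-5 = 479200
SPL = 20 * log10(479200) = 113.61 dB


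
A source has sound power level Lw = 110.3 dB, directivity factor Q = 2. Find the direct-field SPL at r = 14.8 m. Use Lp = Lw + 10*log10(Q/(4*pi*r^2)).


4*pi*r^2 = 4*pi*14.8^2 = 2752.54 m^2
Q / (4*pi*r^2) = 2 / 2752.54 = 0.000726602
Lp = 110.3 + 10*log10(0.000726602) = 78.913 dB


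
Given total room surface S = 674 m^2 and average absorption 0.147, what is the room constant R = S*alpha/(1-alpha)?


R = 674 * 0.147 / (1 - 0.147) = 116.15 m^2


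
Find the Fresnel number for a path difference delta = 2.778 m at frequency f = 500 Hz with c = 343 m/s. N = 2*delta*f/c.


N = 2*delta*f/c = 2*delta/lambda, where lambda = c/f
lambda = 343 / 500 = 0.686 m
N = 2 * 2.778 / 0.686 = 8.0991


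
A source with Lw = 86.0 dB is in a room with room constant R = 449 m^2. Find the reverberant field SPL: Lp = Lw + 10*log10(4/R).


4/R = 4/449 = 0.00890869
Lp = 86.0 + 10*log10(0.00890869) = 65.498 dB


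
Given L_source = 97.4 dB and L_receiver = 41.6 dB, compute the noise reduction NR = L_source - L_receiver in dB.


NR = L_source - L_receiver (difference between source and receiving room levels)
NR = 97.4 - 41.6 = 55.8 dB


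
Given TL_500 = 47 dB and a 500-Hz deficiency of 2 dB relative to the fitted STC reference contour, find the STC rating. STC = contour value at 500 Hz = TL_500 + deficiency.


By ASTM E413, STC = value of the fitted reference contour at 500 Hz.
Contour value at 500 Hz = TL_500 + deficiency = 47 + 2 = 49
STC = 49


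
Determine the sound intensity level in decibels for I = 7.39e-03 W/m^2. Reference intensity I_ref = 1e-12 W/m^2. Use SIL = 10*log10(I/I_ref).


I / I_ref = 7.39e-03 / 1e-12 = 7.39e+09
SIL = 10 * log10(7.39e+09) = 98.686 dB


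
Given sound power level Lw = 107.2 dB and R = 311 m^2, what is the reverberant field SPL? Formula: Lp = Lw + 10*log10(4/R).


4/R = 4/311 = 0.0128617
Lp = 107.2 + 10*log10(0.0128617) = 88.293 dB


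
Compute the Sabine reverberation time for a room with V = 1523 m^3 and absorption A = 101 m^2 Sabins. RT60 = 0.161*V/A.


RT60 = 0.161 * 1523 / 101 = 2.4278 s


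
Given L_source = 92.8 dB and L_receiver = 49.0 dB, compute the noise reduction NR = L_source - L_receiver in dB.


NR = L_source - L_receiver (difference between source and receiving room levels)
NR = 92.8 - 49.0 = 43.8 dB


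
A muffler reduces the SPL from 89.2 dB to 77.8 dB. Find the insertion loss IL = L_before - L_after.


Insertion loss = SPL without muffler - SPL with muffler
IL = 89.2 - 77.8 = 11.4 dB


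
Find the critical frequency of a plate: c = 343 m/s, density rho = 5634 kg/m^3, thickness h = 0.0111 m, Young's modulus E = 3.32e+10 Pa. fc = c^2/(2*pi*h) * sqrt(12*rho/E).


12*rho/E = 12*5634/3.32e+10 = 2.03639e-06
sqrt(12*rho/E) = sqrt(2.03639e-06) = 0.00142702
c^2/(2*pi*h) = 343^2/(2*pi*0.0111) = 1.68688e+06
fc = 1.68688e+06 * 0.00142702 = 2407.2 Hz


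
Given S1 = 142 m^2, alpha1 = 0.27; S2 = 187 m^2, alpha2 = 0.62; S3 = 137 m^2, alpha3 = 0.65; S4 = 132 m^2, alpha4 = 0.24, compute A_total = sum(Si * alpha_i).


142 * 0.27 = 38.34
187 * 0.62 = 115.94
137 * 0.65 = 89.05
132 * 0.24 = 31.68
A_total = 38.34 + 115.94 + 89.05 + 31.68 = 275.01 m^2


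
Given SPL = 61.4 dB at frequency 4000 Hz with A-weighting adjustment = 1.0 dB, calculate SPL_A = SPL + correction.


A-weighting table: 4000 Hz -> 1.0 dB correction
SPL_A = SPL + correction = 61.4 + (1.0) = 62.4 dBA


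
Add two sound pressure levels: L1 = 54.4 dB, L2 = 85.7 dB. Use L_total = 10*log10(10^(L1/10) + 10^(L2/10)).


10^(54.4/10) = 275423
10^(85.7/10) = 3.71535e+08
Sum = 275423 + 3.71535e+08 = 3.7181e+08
L_total = 10*log10(3.7181e+08) = 85.703 dB


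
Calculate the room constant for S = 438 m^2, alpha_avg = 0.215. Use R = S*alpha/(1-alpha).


R = 438 * 0.215 / (1 - 0.215) = 119.96 m^2


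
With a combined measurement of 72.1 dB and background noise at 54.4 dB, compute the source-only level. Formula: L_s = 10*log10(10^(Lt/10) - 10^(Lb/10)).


10^(72.1/10) = 1.62181e+07
10^(54.4/10) = 275423
Difference = 1.62181e+07 - 275423 = 1.59427e+07
L_source = 10*log10(1.59427e+07) = 72.026 dB


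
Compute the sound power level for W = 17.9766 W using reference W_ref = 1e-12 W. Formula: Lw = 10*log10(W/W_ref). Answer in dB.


W / W_ref = 17.9766 / 1e-12 = 1.79766e+13
Lw = 10 * log10(1.79766e+13) = 132.55 dB


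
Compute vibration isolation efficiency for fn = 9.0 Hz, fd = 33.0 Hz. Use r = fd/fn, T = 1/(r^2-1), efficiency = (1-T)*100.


r = 33.0 / 9.0 = 3.66667
r^2 - 1 = 3.66667^2 - 1 = 12.4445
T = 1/12.4445 = 0.0803568
Efficiency = (1 - 0.0803568)*100 = 91.964 %


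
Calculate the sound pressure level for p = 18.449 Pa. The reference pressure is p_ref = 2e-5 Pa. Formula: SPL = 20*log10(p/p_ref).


p / p_ref = 18.449 / 2e-5 = 922450
SPL = 20 * log10(922450) = 119.3 dB


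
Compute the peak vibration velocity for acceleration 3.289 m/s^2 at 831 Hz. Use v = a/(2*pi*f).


omega = 2*pi*f = 2*pi*831 = 5221.33 rad/s
v = a / omega = 3.289 / 5221.33 = 0.00062992 m/s


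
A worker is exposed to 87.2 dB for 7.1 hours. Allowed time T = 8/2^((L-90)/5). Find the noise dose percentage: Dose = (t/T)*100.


T_allowed = 8 / 2^((87.2 - 90)/5) = 11.7942 hr
Dose = 7.1 / 11.7942 * 100 = 60.199 %


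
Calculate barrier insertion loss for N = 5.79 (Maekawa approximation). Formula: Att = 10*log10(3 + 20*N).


3 + 20*N = 3 + 20*5.79 = 118.8
Att = 10*log10(118.8) = 20.748 dB


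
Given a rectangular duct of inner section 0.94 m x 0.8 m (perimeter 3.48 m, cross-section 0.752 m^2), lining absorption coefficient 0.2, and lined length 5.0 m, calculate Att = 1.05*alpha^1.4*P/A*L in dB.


alpha^1.4 = 0.2^1.4 = 0.105061
Attenuation rate = 1.05 * alpha^1.4 * P / A
= 1.05 * 0.105061 * 3.48 / 0.752 = 0.510496 dB/m
Total Att = 0.510496 * 5.0 = 2.5525 dB


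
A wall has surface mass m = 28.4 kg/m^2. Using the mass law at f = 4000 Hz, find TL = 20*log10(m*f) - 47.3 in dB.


m * f = 28.4 * 4000 = 113600
20*log10(113600) = 101.108 dB
TL = 101.108 - 47.3 = 53.808 dB


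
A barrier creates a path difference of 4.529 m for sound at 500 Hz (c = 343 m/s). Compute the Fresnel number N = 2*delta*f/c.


N = 2*delta*f/c = 2*delta/lambda, where lambda = c/f
lambda = 343 / 500 = 0.686 m
N = 2 * 4.529 / 0.686 = 13.204


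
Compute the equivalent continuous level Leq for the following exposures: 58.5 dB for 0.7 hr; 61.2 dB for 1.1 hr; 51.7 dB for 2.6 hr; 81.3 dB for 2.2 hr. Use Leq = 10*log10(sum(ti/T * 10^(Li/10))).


T_total = 0.7 + 1.1 + 2.6 + 2.2 = 6.6 hr
(0.7/6.6) * 10^(58.5/10) = 75085.2
(1.1/6.6) * 10^(61.2/10) = 219709
(2.6/6.6) * 10^(51.7/10) = 58267.9
(2.2/6.6) * 10^(81.3/10) = 4.49654e+07
Sum = 75085.2 + 219709 + 58267.9 + 4.49654e+07 = 4.53185e+07
Leq = 10*log10(4.53185e+07) = 76.563 dB


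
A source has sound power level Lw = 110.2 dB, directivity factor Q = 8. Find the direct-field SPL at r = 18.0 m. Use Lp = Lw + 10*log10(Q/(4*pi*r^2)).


4*pi*r^2 = 4*pi*18.0^2 = 4071.5 m^2
Q / (4*pi*r^2) = 8 / 4071.5 = 0.00196488
Lp = 110.2 + 10*log10(0.00196488) = 83.133 dB


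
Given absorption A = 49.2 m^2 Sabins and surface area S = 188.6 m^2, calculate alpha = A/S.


Absorption coefficient = absorbed power / incident power
alpha = A / S = 49.2 / 188.6 = 0.26087


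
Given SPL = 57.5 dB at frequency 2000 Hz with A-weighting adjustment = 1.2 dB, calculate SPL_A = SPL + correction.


A-weighting table: 2000 Hz -> 1.2 dB correction
SPL_A = SPL + correction = 57.5 + (1.2) = 58.7 dBA


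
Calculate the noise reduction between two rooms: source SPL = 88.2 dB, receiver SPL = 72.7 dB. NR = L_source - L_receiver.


NR = L_source - L_receiver (difference between source and receiving room levels)
NR = 88.2 - 72.7 = 15.5 dB


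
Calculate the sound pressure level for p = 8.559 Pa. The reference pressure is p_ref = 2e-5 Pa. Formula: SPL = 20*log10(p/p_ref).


p / p_ref = 8.559 / 2e-5 = 427950
SPL = 20 * log10(427950) = 112.63 dB


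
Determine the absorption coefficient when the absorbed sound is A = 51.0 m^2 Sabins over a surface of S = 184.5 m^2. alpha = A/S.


Absorption coefficient = absorbed power / incident power
alpha = A / S = 51.0 / 184.5 = 0.27642


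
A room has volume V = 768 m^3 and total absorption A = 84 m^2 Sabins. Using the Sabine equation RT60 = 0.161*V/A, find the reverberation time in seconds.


RT60 = 0.161 * 768 / 84 = 1.472 s


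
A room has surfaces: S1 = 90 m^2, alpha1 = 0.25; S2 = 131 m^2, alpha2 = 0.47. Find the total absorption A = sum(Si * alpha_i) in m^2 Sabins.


90 * 0.25 = 22.5
131 * 0.47 = 61.57
A_total = 22.5 + 61.57 = 84.07 m^2


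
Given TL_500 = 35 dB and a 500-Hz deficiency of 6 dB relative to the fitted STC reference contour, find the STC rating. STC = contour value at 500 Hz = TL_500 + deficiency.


By ASTM E413, STC = value of the fitted reference contour at 500 Hz.
Contour value at 500 Hz = TL_500 + deficiency = 35 + 6 = 41
STC = 41


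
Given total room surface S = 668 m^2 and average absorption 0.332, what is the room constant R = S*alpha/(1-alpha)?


R = 668 * 0.332 / (1 - 0.332) = 332 m^2


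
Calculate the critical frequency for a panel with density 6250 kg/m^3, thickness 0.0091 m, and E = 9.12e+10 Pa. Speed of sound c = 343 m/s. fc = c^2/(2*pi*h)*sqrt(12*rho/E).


12*rho/E = 12*6250/9.12e+10 = 8.22368e-07
sqrt(12*rho/E) = sqrt(8.22368e-07) = 0.000906845
c^2/(2*pi*h) = 343^2/(2*pi*0.0091) = 2.05763e+06
fc = 2.05763e+06 * 0.000906845 = 1866 Hz


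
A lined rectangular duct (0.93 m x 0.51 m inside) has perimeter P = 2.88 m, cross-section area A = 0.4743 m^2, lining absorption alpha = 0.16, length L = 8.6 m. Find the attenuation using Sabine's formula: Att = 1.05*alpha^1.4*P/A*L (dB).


alpha^1.4 = 0.16^1.4 = 0.076872
Attenuation rate = 1.05 * alpha^1.4 * P / A
= 1.05 * 0.076872 * 2.88 / 0.4743 = 0.490114 dB/m
Total Att = 0.490114 * 8.6 = 4.215 dB


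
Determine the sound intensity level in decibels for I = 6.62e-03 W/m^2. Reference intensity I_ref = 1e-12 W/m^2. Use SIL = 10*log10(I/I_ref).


I / I_ref = 6.62e-03 / 1e-12 = 6.62e+09
SIL = 10 * log10(6.62e+09) = 98.209 dB


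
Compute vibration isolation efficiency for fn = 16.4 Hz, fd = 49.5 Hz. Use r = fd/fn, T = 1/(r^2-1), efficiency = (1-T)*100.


r = 49.5 / 16.4 = 3.01829
r^2 - 1 = 3.01829^2 - 1 = 8.11007
T = 1/8.11007 = 0.123303
Efficiency = (1 - 0.123303)*100 = 87.67 %


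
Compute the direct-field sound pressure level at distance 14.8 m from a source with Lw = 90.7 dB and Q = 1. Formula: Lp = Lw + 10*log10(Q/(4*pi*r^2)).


4*pi*r^2 = 4*pi*14.8^2 = 2752.54 m^2
Q / (4*pi*r^2) = 1 / 2752.54 = 0.000363301
Lp = 90.7 + 10*log10(0.000363301) = 56.303 dB


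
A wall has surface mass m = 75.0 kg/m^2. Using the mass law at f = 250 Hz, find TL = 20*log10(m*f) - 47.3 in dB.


m * f = 75.0 * 250 = 18750
20*log10(18750) = 85.46 dB
TL = 85.46 - 47.3 = 38.16 dB


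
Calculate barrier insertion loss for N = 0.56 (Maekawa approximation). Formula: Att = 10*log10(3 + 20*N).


3 + 20*N = 3 + 20*0.56 = 14.2
Att = 10*log10(14.2) = 11.523 dB


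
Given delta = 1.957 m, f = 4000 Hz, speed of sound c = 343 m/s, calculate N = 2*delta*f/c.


N = 2*delta*f/c = 2*delta/lambda, where lambda = c/f
lambda = 343 / 4000 = 0.08575 m
N = 2 * 1.957 / 0.08575 = 45.644


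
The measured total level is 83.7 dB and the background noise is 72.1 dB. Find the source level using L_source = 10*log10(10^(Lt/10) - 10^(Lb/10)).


10^(83.7/10) = 2.34423e+08
10^(72.1/10) = 1.62181e+07
Difference = 2.34423e+08 - 1.62181e+07 = 2.18205e+08
L_source = 10*log10(2.18205e+08) = 83.389 dB


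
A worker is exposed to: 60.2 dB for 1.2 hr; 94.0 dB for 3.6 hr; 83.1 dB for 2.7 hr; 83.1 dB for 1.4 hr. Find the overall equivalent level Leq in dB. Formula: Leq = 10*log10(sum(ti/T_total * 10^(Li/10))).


T_total = 1.2 + 3.6 + 2.7 + 1.4 = 8.9 hr
(1.2/8.9) * 10^(60.2/10) = 141186
(3.6/8.9) * 10^(94.0/10) = 1.01604e+09
(2.7/8.9) * 10^(83.1/10) = 6.19404e+07
(1.4/8.9) * 10^(83.1/10) = 3.21172e+07
Sum = 141186 + 1.01604e+09 + 6.19404e+07 + 3.21172e+07 = 1.11024e+09
Leq = 10*log10(1.11024e+09) = 90.454 dB


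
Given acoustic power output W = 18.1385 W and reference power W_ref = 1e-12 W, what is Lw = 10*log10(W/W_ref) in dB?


W / W_ref = 18.1385 / 1e-12 = 1.81385e+13
Lw = 10 * log10(1.81385e+13) = 132.59 dB


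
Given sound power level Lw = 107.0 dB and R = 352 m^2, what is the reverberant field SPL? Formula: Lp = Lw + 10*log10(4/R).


4/R = 4/352 = 0.0113636
Lp = 107.0 + 10*log10(0.0113636) = 87.555 dB


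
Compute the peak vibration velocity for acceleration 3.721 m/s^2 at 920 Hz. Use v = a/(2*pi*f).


omega = 2*pi*f = 2*pi*920 = 5780.53 rad/s
v = a / omega = 3.721 / 5780.53 = 0.00064371 m/s


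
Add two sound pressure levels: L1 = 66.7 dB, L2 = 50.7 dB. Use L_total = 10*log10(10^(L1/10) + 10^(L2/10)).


10^(66.7/10) = 4.67735e+06
10^(50.7/10) = 117490
Sum = 4.67735e+06 + 117490 = 4.79484e+06
L_total = 10*log10(4.79484e+06) = 66.808 dB


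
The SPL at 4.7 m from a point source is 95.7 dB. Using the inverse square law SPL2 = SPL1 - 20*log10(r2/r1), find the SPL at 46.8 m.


r2/r1 = 46.8/4.7 = 9.95745
Correction = 20*log10(9.95745) = 19.963 dB
SPL2 = 95.7 - 19.963 = 75.737 dB


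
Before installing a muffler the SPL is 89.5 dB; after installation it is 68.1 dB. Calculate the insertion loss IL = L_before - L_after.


Insertion loss = SPL without muffler - SPL with muffler
IL = 89.5 - 68.1 = 21.4 dB


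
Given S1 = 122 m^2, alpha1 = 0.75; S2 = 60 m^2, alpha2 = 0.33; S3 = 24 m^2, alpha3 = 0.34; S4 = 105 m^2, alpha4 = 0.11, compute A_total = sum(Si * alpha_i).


122 * 0.75 = 91.5
60 * 0.33 = 19.8
24 * 0.34 = 8.16
105 * 0.11 = 11.55
A_total = 91.5 + 19.8 + 8.16 + 11.55 = 131.01 m^2


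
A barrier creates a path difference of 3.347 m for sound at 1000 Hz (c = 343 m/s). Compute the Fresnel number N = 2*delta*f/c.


N = 2*delta*f/c = 2*delta/lambda, where lambda = c/f
lambda = 343 / 1000 = 0.343 m
N = 2 * 3.347 / 0.343 = 19.516


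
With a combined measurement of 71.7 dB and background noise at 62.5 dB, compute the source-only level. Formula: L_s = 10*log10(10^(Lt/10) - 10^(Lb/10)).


10^(71.7/10) = 1.47911e+07
10^(62.5/10) = 1.77828e+06
Difference = 1.47911e+07 - 1.77828e+06 = 1.30128e+07
L_source = 10*log10(1.30128e+07) = 71.144 dB


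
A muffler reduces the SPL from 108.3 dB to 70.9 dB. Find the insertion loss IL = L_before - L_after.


Insertion loss = SPL without muffler - SPL with muffler
IL = 108.3 - 70.9 = 37.4 dB


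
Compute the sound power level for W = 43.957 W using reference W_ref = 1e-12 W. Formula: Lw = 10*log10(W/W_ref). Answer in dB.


W / W_ref = 43.957 / 1e-12 = 4.3957e+13
Lw = 10 * log10(4.3957e+13) = 136.43 dB


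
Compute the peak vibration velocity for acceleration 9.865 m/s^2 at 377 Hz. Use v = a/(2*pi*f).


omega = 2*pi*f = 2*pi*377 = 2368.76 rad/s
v = a / omega = 9.865 / 2368.76 = 0.0041646 m/s


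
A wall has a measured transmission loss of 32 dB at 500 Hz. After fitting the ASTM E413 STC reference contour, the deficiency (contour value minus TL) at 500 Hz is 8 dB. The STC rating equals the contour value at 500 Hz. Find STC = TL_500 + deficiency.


By ASTM E413, STC = value of the fitted reference contour at 500 Hz.
Contour value at 500 Hz = TL_500 + deficiency = 32 + 8 = 40
STC = 40


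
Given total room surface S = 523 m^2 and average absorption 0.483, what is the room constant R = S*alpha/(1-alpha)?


R = 523 * 0.483 / (1 - 0.483) = 488.61 m^2


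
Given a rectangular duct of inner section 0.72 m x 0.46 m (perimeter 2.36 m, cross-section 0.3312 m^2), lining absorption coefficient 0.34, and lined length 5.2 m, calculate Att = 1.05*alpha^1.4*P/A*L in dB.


alpha^1.4 = 0.34^1.4 = 0.220836
Attenuation rate = 1.05 * alpha^1.4 * P / A
= 1.05 * 0.220836 * 2.36 / 0.3312 = 1.65227 dB/m
Total Att = 1.65227 * 5.2 = 8.5918 dB


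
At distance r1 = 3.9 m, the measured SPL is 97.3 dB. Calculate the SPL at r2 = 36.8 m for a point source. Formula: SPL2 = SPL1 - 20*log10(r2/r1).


r2/r1 = 36.8/3.9 = 9.4359
Correction = 20*log10(9.4359) = 19.4957 dB
SPL2 = 97.3 - 19.4957 = 77.804 dB


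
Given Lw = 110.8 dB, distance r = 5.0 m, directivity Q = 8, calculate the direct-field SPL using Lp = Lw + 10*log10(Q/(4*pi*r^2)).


4*pi*r^2 = 4*pi*5.0^2 = 314.159 m^2
Q / (4*pi*r^2) = 8 / 314.159 = 0.0254648
Lp = 110.8 + 10*log10(0.0254648) = 94.859 dB


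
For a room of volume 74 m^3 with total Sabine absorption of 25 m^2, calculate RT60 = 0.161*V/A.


RT60 = 0.161 * 74 / 25 = 0.47656 s


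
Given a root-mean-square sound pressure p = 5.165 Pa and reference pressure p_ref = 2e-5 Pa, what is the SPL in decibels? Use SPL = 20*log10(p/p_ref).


p / p_ref = 5.165 / 2e-5 = 258250
SPL = 20 * log10(258250) = 108.24 dB


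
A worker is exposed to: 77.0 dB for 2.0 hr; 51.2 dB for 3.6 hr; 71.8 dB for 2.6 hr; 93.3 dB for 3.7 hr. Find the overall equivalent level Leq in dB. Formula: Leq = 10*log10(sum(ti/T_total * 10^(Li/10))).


T_total = 2.0 + 3.6 + 2.6 + 3.7 = 11.9 hr
(2.0/11.9) * 10^(77.0/10) = 8.42331e+06
(3.6/11.9) * 10^(51.2/10) = 39880
(2.6/11.9) * 10^(71.8/10) = 3.30694e+06
(3.7/11.9) * 10^(93.3/10) = 6.64745e+08
Sum = 8.42331e+06 + 39880 + 3.30694e+06 + 6.64745e+08 = 6.76515e+08
Leq = 10*log10(6.76515e+08) = 88.303 dB


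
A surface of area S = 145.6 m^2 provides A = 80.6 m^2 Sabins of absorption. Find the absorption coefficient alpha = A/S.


Absorption coefficient = absorbed power / incident power
alpha = A / S = 80.6 / 145.6 = 0.55357


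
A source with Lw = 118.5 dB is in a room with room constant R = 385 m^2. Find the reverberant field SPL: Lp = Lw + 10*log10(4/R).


4/R = 4/385 = 0.0103896
Lp = 118.5 + 10*log10(0.0103896) = 98.666 dB


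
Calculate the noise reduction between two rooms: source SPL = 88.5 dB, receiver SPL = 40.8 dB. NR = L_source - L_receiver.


NR = L_source - L_receiver (difference between source and receiving room levels)
NR = 88.5 - 40.8 = 47.7 dB


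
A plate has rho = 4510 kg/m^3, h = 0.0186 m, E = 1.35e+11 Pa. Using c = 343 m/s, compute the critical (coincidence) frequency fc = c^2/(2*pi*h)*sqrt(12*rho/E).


12*rho/E = 12*4510/1.35e+11 = 4.00889e-07
sqrt(12*rho/E) = sqrt(4.00889e-07) = 0.000633158
c^2/(2*pi*h) = 343^2/(2*pi*0.0186) = 1.00669e+06
fc = 1.00669e+06 * 0.000633158 = 637.39 Hz


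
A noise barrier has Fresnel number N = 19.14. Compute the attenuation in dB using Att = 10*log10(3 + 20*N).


3 + 20*N = 3 + 20*19.14 = 385.8
Att = 10*log10(385.8) = 25.864 dB


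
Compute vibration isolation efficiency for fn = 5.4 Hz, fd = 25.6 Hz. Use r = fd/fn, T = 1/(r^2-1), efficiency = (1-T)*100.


r = 25.6 / 5.4 = 4.74074
r^2 - 1 = 4.74074^2 - 1 = 21.4746
T = 1/21.4746 = 0.0465666
Efficiency = (1 - 0.0465666)*100 = 95.343 %
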